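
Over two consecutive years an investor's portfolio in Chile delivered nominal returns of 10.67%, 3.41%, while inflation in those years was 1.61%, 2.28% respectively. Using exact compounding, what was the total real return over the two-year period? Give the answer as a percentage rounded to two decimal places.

Compound the nominal returns: 1.1067 × 1.0341 = 1.144438.
Compound inflation: 1.0161 × 1.0228 = 1.039267.
Deflate: 1.144438 / 1.039267 = 1.101198.
Total real return = 1.101198 − 1 → 10.12%.

10.12%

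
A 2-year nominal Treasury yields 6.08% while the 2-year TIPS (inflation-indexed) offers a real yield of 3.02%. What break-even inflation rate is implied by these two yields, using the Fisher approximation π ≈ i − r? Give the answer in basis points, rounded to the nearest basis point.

306 basis points

π ≈ i − r = 6.08% − 3.02% → 306 basis points.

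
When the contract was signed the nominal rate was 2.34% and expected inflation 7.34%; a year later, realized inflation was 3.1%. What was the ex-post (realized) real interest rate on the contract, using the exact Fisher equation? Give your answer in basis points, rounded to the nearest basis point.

-74 basis points

Ex-post: (1 + 0.0234)/(1 + 0.0310) − 1 = -0.7371%
So the realized real rate is -74 basis points.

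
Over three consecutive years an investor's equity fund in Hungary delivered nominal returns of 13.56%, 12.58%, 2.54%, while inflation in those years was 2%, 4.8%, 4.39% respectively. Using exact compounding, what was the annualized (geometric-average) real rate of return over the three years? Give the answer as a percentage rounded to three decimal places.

5.516%

Nominal growth factor = 1.1356 × 1.1258 × 1.0254 = 1.31093133
Price-level growth factor = 1.0200 × 1.0480 × 1.0439 = 1.11588734
Real growth factor = 1.31093133 / 1.11588734 = 1.17478824
Annualized real rate = 1.17478824^(1/3) − 1 = 5.5164% → 5.516%.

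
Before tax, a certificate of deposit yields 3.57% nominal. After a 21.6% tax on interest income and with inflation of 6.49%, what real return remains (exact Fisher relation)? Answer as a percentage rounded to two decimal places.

After-tax nominal return = 3.57% × (1 − 0.216) = 2.79888%.
1 + r = 1.0279888 / 1.06490 = 0.965338
After-tax real rate = 0.965338 − 1 → -3.47%.

-3.47%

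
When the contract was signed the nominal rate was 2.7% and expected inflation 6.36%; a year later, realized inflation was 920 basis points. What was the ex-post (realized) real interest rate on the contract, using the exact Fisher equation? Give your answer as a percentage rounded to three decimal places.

Ex-post: (1 + 0.0270)/(1 + 0.0920) − 1 = -5.9524%
So the realized real rate is -5.952%.

-5.952%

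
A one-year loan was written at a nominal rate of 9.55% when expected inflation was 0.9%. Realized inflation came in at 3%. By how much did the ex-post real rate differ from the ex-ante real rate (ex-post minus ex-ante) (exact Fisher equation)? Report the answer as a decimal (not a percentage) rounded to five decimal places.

Ex-ante: (1 + 0.0955)/(1 + 0.0090) − 1 = 8.5728%
Ex-post: (1 + 0.0955)/(1 + 0.0300) − 1 = 6.3592%
Difference (ex-post − ex-ante) = -2.2136% → -0.02214.

-0.02214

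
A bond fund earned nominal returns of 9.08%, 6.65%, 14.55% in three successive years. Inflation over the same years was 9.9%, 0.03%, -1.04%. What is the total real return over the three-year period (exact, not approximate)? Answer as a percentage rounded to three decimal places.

Nominal growth factor = 1.0908 × 1.0665 × 1.1455 = 1.332604
Price-level growth factor = 1.0990 × 1.0003 × 0.9896 = 1.087897
Real growth factor = 1.332604 / 1.087897 = 1.224936
Total real return = 1.224936 − 1 → 22.494%.

22.494%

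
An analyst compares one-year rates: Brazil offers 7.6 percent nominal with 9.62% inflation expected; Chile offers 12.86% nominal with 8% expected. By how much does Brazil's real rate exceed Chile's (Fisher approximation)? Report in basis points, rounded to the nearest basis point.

Brazil: 7.6% − 9.62% = -2.020%
Chile: 12.86% − 8% = 4.860%
Differential = -6.880% → -688 basis points.

-688 basis points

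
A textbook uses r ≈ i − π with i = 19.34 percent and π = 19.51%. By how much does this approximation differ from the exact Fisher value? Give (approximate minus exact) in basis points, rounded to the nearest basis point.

-3 basis points

Approximate: r ≈ 19.340% − 19.510% = -0.1700%
Exact: (1 + 0.1934)/(1 + 0.1951) − 1 = -0.1422%
Error = -0.1700% − (-0.1422%) = -0.0278% → -3 basis points.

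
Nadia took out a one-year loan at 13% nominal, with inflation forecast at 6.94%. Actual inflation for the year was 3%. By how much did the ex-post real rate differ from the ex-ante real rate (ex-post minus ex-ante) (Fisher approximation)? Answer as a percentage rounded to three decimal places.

3.940%

Ex-ante: 13% − 6.94% = 6.060%
Ex-post: 13% − 3% = 10.000%
Difference (ex-post − ex-ante) = 3.9400% → 3.940%.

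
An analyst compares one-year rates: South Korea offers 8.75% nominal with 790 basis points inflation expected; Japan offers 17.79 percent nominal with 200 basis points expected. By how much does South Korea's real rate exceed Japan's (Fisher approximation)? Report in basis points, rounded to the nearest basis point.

-1494 basis points

South Korea: 8.75% − 7.9% = 0.850%
Japan: 17.79% − 2% = 15.790%
Differential = -14.940% → -1494 basis points.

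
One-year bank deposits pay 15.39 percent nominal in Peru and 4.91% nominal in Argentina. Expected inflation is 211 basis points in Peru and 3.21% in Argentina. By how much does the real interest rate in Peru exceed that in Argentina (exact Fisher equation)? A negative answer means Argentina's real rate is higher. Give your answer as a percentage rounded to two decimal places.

11.36%

Peru: (1 + 0.1539)/(1 + 0.0211) − 1 = 13.0056%
Argentina: (1 + 0.0491)/(1 + 0.0321) − 1 = 1.6471%
Differential = 13.0056% − 1.6471% = 11.3585% → 11.36%.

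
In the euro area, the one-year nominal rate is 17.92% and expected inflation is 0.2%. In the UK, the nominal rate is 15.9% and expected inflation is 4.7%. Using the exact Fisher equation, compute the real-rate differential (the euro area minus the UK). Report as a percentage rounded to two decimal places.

6.99%

The euro area: (1 + 0.1792)/(1 + 0.0020) − 1 = 17.6846%
The UK: (1 + 0.1590)/(1 + 0.0470) − 1 = 10.6972%
Differential = 17.6846% − 10.6972% = 6.9874% → 6.99%.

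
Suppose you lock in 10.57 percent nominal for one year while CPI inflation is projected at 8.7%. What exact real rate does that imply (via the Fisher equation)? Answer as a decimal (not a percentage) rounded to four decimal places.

0.0172

1 + r = 1.10570 / 1.08700 = 1.017203
r = 1.017203 − 1 = 1.7203%, i.e. 0.0172.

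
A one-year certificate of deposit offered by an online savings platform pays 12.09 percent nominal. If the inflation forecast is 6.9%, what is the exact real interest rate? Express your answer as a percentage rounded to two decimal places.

4.86%

1 + r = 1.12090 / 1.06900 = 1.04855005
r = 1.04855005 − 1 = 4.855005%, i.e. 4.86%.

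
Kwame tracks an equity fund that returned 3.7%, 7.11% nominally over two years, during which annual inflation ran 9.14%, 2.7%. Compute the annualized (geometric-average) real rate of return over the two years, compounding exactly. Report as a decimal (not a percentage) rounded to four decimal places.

Compound the nominal returns: 1.0370 × 1.0711 = 1.11073070.
Compound inflation: 1.0914 × 1.0270 = 1.12086780.
Deflate: 1.11073070 / 1.12086780 = 0.99095603.
Annualized real rate = 0.99095603^(1/2) − 1 = -0.4532% → -0.0045.

-0.0045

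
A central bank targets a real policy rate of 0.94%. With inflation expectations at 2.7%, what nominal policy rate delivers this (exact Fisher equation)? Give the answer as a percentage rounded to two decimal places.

3.67%

(1 + i) = (1 + r)(1 + π) = 1.00940 × 1.02700 = 1.0366538
i = 1.0366538 − 1, so the required nominal rate is 3.67%.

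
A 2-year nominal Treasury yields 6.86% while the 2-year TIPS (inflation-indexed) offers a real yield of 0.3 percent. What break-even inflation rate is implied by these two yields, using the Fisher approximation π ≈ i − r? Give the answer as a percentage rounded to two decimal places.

π ≈ i − r = 6.86% − 0.3% → 6.56%.

6.56%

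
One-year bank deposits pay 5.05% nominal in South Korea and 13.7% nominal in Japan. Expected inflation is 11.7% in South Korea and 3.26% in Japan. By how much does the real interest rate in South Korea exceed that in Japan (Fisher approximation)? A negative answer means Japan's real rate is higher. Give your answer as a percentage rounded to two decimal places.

-17.09%

South Korea: 5.05% − 11.7% = -6.650%
Japan: 13.7% − 3.26% = 10.440%
Differential = -17.090% → -17.09%.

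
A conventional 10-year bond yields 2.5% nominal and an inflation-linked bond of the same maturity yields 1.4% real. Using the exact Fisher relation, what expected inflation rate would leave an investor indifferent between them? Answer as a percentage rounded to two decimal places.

1.08%

(1 + π) = (1 + i)/(1 + r) = 1.02500 / 1.01400 = 1.010848
Break-even inflation = 1.010848 − 1 → 1.08%.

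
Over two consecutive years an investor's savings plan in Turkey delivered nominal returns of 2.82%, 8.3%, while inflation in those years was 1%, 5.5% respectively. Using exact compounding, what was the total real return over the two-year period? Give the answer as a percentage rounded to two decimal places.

4.50%

Nominal growth factor = 1.0282 × 1.0830 = 1.113541
Price-level growth factor = 1.0100 × 1.0550 = 1.065550
Real growth factor = 1.113541 / 1.065550 = 1.045038
Total real return = 1.045038 − 1 → 4.50%.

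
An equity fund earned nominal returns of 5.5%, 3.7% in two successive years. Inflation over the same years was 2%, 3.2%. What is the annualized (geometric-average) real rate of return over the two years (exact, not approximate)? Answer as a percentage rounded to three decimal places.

1.947%

Nominal growth factor = 1.0550 × 1.0370 = 1.09403500
Price-level growth factor = 1.0200 × 1.0320 = 1.05264000
Real growth factor = 1.09403500 / 1.05264000 = 1.03932494
Annualized real rate = 1.03932494^(1/2) − 1 = 1.9473% → 1.947%.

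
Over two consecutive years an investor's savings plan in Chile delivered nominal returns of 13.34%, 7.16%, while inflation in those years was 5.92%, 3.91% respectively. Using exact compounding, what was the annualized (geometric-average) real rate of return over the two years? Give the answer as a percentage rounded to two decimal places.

5.05%

Compound the nominal returns: 1.1334 × 1.0716 = 1.21455144.
Compound inflation: 1.0592 × 1.0391 = 1.10061472.
Deflate: 1.21455144 / 1.10061472 = 1.10352099.
Annualized real rate = 1.10352099^(1/2) − 1 = 5.0486% → 5.05%.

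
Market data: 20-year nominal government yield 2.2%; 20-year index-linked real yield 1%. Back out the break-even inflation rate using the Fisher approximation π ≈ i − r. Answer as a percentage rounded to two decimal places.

π ≈ i − r = 2.2% − 1% → 1.20%.

1.20%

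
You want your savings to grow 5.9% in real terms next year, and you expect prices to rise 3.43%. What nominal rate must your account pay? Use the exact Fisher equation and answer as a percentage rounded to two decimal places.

9.53%

(1 + i) = (1 + r)(1 + π) = 1.05900 × 1.03430 = 1.0953237
i = 1.0953237 − 1, so the required nominal rate is 9.53%.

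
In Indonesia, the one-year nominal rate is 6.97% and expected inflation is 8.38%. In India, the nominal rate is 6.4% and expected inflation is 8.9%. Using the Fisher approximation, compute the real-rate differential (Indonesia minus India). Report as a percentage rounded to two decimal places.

Indonesia: 6.97% − 8.38% = -1.410%
India: 6.4% − 8.9% = -2.500%
Differential = 1.090% → 1.09%.

1.09%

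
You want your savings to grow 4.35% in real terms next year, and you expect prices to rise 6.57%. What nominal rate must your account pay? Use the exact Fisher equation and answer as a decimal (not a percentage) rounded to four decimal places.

(1 + i) = (1 + r)(1 + π) = 1.04350 × 1.06570 = 1.11205795
i = 1.11205795 − 1, so the required nominal rate is 0.1121.

0.1121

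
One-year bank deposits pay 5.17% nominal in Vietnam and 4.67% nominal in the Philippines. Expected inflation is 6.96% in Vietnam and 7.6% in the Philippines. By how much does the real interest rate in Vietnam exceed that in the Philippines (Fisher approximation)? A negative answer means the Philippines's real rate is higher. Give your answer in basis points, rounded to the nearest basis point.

114 basis points

Vietnam: 5.17% − 6.96% = -1.790%
The Philippines: 4.67% − 7.6% = -2.930%
Differential = 1.140% → 114 basis points.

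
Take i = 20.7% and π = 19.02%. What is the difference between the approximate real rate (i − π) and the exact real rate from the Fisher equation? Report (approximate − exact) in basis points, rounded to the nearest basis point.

Approximate: r ≈ 20.700% − 19.020% = 1.6800%
Exact: (1 + 0.2070)/(1 + 0.1902) − 1 = 1.4115%
Error = 1.6800% − 1.4115% = 0.2685% → 27 basis points.

27 basis points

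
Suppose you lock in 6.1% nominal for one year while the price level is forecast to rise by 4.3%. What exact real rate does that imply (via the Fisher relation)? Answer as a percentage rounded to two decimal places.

1.73%

By the Fisher relation, 1 + r = (1 + i)/(1 + π).
1 + r = 1.06100 / 1.04300 = 1.017258
r = 1.017258 − 1 = 1.7258%, i.e. 1.73%.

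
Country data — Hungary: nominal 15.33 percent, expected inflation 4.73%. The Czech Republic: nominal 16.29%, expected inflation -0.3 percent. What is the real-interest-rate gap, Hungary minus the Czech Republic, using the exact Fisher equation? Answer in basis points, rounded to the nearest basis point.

-652 basis points

Hungary: (1 + 0.1533)/(1 + 0.0473) − 1 = 10.1213%
The Czech Republic: (1 + 0.1629)/(1 − 0.0030) − 1 = 16.6399%
Differential = 10.1213% − 16.6399% = -6.5187% → -652 basis points.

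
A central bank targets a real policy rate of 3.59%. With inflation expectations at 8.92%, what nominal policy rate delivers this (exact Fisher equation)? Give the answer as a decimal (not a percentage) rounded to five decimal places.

0.12830

(1 + i) = (1 + r)(1 + π) = 1.03590 × 1.08920 = 1.12830228
i = 1.12830228 − 1, so the required nominal rate is 0.12830.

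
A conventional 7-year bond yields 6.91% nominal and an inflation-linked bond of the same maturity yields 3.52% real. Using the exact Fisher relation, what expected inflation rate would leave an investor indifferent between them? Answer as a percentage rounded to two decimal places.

3.27%

(1 + π) = (1 + i)/(1 + r) = 1.06910 / 1.03520 = 1.032747
Break-even inflation = 1.032747 − 1 → 3.27%.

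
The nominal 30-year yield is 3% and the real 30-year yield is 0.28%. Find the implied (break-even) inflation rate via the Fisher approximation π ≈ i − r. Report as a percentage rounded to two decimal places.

2.72%

π ≈ i − r = 3% − 0.28% → 2.72%.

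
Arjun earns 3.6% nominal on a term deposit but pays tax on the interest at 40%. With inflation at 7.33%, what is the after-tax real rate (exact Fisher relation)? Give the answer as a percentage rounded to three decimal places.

-4.817%

After-tax nominal return = 3.6% × (1 − 0.4) = 2.1600%.
1 + r = 1.02160 / 1.07330 = 0.951831
After-tax real rate = 0.951831 − 1 → -4.817%.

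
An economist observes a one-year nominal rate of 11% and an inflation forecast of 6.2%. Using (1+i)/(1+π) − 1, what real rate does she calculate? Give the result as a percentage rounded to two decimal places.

By the Fisher relation, 1 + r = (1 + i)/(1 + π).
1 + r = 1.11000 / 1.06200 = 1.045198
r = 1.045198 − 1 = 4.5198%, i.e. 4.52%.

4.52%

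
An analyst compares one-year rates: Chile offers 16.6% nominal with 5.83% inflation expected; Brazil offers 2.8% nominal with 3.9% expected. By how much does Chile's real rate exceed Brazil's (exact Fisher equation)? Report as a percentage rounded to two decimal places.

Chile: (1 + 0.1660)/(1 + 0.0583) − 1 = 10.1767%
Brazil: (1 + 0.0280)/(1 + 0.0390) − 1 = -1.0587%
Differential = 10.1767% − (-1.0587%) = 11.2354% → 11.24%.

11.24%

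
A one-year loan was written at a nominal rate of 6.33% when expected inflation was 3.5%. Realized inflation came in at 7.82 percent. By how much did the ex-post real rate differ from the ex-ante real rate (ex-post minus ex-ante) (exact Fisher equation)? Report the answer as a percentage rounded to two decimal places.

-4.12%

Ex-ante: (1 + 0.0633)/(1 + 0.0350) − 1 = 2.7343%
Ex-post: (1 + 0.0633)/(1 + 0.0782) − 1 = -1.3819%
Difference (ex-post − ex-ante) = -4.1162% → -4.12%.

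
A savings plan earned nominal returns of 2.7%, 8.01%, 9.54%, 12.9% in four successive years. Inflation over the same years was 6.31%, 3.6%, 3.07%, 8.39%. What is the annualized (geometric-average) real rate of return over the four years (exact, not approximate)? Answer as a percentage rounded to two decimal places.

Compound the nominal returns: 1.0270 × 1.0801 × 1.0954 × 1.1290 = 1.37183250.
Compound inflation: 1.0631 × 1.0360 × 1.0307 × 1.0839 = 1.23042562.
Deflate: 1.37183250 / 1.23042562 = 1.11492518.
Annualized real rate = 1.11492518^(1/4) − 1 = 2.7570% → 2.76%.

2.76%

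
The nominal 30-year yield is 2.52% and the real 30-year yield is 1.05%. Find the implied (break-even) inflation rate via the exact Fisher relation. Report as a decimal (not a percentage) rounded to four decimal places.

(1 + π) = (1 + i)/(1 + r) = 1.02520 / 1.01050 = 1.014547
Break-even inflation = 1.014547 − 1 → 0.0145.

0.0145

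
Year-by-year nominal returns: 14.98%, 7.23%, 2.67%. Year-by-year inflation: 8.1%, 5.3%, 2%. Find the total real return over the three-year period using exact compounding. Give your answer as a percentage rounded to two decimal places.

Nominal growth factor = 1.1498 × 1.0723 × 1.0267 = 1.265850
Price-level growth factor = 1.0810 × 1.0530 × 1.0200 = 1.161059
Real growth factor = 1.265850 / 1.161059 = 1.090255
Total real return = 1.090255 − 1 → 9.03%.

9.03%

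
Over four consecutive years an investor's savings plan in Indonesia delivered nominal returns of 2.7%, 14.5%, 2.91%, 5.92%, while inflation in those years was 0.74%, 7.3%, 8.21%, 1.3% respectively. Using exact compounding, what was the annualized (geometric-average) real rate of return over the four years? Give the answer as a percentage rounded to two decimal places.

1.98%

Compound the nominal returns: 1.0270 × 1.1450 × 1.0291 × 1.0592 = 1.28177407.
Compound inflation: 1.0074 × 1.0730 × 1.0821 × 1.0130 = 1.18489130.
Deflate: 1.28177407 / 1.18489130 = 1.08176511.
Annualized real rate = 1.08176511^(1/4) − 1 = 1.9843% → 1.98%.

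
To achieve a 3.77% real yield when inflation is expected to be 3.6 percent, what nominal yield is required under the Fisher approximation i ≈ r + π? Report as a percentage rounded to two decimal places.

i ≈ r + π = 3.77% + 3.6% = 7.37%.

7.37%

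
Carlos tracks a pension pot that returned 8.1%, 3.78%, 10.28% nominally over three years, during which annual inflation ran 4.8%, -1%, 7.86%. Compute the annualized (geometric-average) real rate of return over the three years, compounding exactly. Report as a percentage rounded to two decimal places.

Compound the nominal returns: 1.0810 × 1.0378 × 1.1028 = 1.23718919.
Compound inflation: 1.0480 × 0.9900 × 1.0786 = 1.11906907.
Deflate: 1.23718919 / 1.11906907 = 1.10555213.
Annualized real rate = 1.10555213^(1/3) − 1 = 3.4014% → 3.40%.

3.40%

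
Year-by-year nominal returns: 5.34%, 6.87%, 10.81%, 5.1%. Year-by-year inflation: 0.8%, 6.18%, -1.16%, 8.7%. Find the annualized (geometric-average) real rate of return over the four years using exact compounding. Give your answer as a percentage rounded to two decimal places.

Compound the nominal returns: 1.0534 × 1.0687 × 1.1081 × 1.0510 = 1.31108484.
Compound inflation: 1.0080 × 1.0618 × 0.9884 × 1.0870 = 1.14991446.
Deflate: 1.31108484 / 1.14991446 = 1.14015858.
Annualized real rate = 1.14015858^(1/4) − 1 = 3.3335% → 3.33%.

3.33%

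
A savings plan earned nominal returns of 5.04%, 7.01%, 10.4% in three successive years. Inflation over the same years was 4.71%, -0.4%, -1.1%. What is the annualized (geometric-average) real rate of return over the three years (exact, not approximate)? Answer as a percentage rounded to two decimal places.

Nominal growth factor = 1.0504 × 1.0701 × 1.1040 = 1.24093248
Price-level growth factor = 1.0471 × 0.9960 × 0.9890 = 1.03143957
Real growth factor = 1.24093248 / 1.03143957 = 1.20310730
Annualized real rate = 1.20310730^(1/3) − 1 = 6.3575% → 6.36%.

6.36%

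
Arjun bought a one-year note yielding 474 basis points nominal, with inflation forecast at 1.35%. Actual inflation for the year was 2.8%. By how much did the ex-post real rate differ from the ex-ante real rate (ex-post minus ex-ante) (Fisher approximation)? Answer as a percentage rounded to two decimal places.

Ex-ante: 4.74% − 1.35% = 3.390%
Ex-post: 4.74% − 2.8% = 1.940%
Difference (ex-post − ex-ante) = -1.4500% → -1.45%.

-1.45%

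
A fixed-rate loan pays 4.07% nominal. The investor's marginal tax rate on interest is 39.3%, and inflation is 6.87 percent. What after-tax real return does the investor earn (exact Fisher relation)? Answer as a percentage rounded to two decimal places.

After-tax nominal return = 4.07% × (1 − 0.393) = 2.47049%.
1 + r = 1.0247049 / 1.06870 = 0.958833
After-tax real rate = 0.958833 − 1 → -4.12%.

-4.12%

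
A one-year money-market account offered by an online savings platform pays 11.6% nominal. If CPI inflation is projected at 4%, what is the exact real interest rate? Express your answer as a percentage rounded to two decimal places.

7.31%

By the Fisher relation, 1 + r = (1 + i)/(1 + π).
1 + r = 1.11600 / 1.04000 = 1.073077
r = 1.073077 − 1 = 7.3077%, i.e. 7.31%.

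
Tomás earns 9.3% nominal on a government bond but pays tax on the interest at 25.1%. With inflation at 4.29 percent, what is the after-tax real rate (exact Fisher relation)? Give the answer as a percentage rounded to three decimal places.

2.566%

After-tax nominal return = 9.3% × (1 − 0.251) = 6.9657%.
1 + r = 1.069657 / 1.04290 = 1.025656
After-tax real rate = 1.025656 − 1 → 2.566%.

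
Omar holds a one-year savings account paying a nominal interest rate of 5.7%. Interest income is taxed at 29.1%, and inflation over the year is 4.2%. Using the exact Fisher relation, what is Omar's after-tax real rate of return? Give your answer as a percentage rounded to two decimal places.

-0.15%

After-tax nominal return = 5.7% × (1 − 0.291) = 4.0413%.
1 + r = 1.040413 / 1.04200 = 0.998477
After-tax real rate = 0.998477 − 1 → -0.15%.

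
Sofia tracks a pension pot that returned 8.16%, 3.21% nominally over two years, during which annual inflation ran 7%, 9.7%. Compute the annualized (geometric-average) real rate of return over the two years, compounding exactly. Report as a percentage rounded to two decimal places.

-2.48%

Compound the nominal returns: 1.0816 × 1.0321 = 1.11631936.
Compound inflation: 1.0700 × 1.0970 = 1.17379000.
Deflate: 1.11631936 / 1.17379000 = 0.95103840.
Annualized real rate = 0.95103840^(1/2) − 1 = -2.4788% → -2.48%.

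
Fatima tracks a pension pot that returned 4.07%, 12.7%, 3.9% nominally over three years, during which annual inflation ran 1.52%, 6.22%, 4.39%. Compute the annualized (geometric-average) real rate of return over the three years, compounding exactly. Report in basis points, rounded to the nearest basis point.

268 basis points

Nominal growth factor = 1.0407 × 1.1270 × 1.0390 = 1.21861079
Price-level growth factor = 1.0152 × 1.0622 × 1.0439 = 1.12568480
Real growth factor = 1.21861079 / 1.12568480 = 1.08255062
Annualized real rate = 1.08255062^(1/3) − 1 = 2.6793% → 268 basis points.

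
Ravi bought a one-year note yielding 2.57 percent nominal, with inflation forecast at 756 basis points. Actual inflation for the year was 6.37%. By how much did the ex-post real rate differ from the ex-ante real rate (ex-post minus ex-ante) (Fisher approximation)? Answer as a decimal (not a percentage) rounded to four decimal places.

Ex-ante: 2.57% − 7.56% = -4.990%
Ex-post: 2.57% − 6.37% = -3.800%
Difference (ex-post − ex-ante) = 1.1900% → 0.0119.

0.0119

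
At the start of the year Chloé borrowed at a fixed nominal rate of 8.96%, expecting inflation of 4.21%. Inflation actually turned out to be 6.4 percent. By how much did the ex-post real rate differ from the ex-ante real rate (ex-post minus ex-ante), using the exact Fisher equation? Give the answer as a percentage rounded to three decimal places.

Ex-ante: (1 + 0.0896)/(1 + 0.0421) − 1 = 4.5581%
Ex-post: (1 + 0.0896)/(1 + 0.0640) − 1 = 2.4060%
Difference (ex-post − ex-ante) = -2.1521% → -2.152%.

-2.152%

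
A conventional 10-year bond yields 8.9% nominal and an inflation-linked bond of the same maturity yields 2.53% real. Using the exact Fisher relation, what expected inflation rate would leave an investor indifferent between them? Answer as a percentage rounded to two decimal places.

(1 + π) = (1 + i)/(1 + r) = 1.08900 / 1.02530 = 1.062128
Break-even inflation = 1.062128 − 1 → 6.21%.

6.21%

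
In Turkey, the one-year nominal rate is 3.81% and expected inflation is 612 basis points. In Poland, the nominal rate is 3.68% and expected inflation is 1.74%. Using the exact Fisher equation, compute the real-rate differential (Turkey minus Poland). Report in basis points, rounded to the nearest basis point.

Turkey: (1 + 0.0381)/(1 + 0.0612) − 1 = -2.1768%
Poland: (1 + 0.0368)/(1 + 0.0174) − 1 = 1.9068%
Differential = -2.1768% − 1.9068% = -4.0836% → -408 basis points.

-408 basis points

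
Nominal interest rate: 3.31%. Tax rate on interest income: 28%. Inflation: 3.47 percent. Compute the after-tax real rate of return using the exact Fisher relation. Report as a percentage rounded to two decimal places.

After-tax nominal return = 3.31% × (1 − 0.28) = 2.3832%.
1 + r = 1.023832 / 1.03470 = 0.989496
After-tax real rate = 0.989496 − 1 → -1.05%.

-1.05%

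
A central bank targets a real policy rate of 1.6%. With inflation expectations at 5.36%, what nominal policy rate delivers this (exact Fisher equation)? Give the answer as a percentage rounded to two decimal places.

(1 + i) = (1 + r)(1 + π) = 1.01600 × 1.05360 = 1.0704576
i = 1.0704576 − 1, so the required nominal rate is 7.05%.

7.05%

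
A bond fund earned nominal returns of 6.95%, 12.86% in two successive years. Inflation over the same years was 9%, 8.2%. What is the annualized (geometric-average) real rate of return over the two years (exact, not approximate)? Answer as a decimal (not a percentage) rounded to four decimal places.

Nominal growth factor = 1.0695 × 1.1286 = 1.20703770
Price-level growth factor = 1.0900 × 1.0820 = 1.17938000
Real growth factor = 1.20703770 / 1.17938000 = 1.02345105
Annualized real rate = 1.02345105^(1/2) − 1 = 1.1658% → 0.0117.

0.0117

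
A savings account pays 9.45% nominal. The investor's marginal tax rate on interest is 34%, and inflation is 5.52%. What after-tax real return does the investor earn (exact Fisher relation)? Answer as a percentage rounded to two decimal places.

After-tax nominal return = 9.45% × (1 − 0.34) = 6.2370%.
1 + r = 1.06237 / 1.05520 = 1.006795
After-tax real rate = 1.006795 − 1 → 0.68%.

0.68%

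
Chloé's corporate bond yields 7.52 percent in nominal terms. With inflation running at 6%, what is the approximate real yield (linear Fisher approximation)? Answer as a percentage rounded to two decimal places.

1.52%

r ≈ i − π = 7.52% − 6% = 1.52%.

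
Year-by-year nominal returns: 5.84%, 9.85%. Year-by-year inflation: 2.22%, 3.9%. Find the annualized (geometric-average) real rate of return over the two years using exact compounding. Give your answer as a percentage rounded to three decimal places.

4.628%

Nominal growth factor = 1.0584 × 1.0985 = 1.16265240
Price-level growth factor = 1.0222 × 1.0390 = 1.06206580
Real growth factor = 1.16265240 / 1.06206580 = 1.09470844
Annualized real rate = 1.09470844^(1/2) − 1 = 4.6283% → 4.628%.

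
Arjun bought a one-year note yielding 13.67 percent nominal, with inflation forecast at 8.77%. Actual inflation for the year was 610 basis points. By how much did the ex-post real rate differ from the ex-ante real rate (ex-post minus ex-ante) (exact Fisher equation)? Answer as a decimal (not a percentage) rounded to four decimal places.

0.0263

Ex-ante: (1 + 0.1367)/(1 + 0.0877) − 1 = 4.5049%
Ex-post: (1 + 0.1367)/(1 + 0.0610) − 1 = 7.1348%
Difference (ex-post − ex-ante) = 2.6299% → 0.0263.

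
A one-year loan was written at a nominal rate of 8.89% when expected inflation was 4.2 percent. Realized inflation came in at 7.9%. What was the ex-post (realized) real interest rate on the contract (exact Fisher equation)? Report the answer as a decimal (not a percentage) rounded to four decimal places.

Ex-post: (1 + 0.0889)/(1 + 0.0790) − 1 = 0.9175%
So the realized real rate is 0.0092.

0.0092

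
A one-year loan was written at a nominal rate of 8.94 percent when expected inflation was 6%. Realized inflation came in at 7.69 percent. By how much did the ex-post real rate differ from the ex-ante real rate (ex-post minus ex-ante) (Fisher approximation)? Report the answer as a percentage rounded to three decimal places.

-1.690%

Ex-ante: 8.94% − 6% = 2.940%
Ex-post: 8.94% − 7.69% = 1.250%
Difference (ex-post − ex-ante) = -1.6900% → -1.690%.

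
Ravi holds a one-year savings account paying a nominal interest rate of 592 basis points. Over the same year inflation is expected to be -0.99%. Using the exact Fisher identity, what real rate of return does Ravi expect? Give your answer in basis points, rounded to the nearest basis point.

698 basis points

By the Fisher identity, 1 + r = (1 + i)/(1 + π).
1 + r = 1.05920 / 0.99010 = 1.069791
r = 1.069791 − 1 = 6.9791%, i.e. 698 basis points.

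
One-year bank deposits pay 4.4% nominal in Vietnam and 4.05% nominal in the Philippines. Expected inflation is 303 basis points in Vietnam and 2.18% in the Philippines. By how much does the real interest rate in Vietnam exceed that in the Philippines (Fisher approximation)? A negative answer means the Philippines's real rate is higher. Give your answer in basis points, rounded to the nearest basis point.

Vietnam: 4.4% − 3.03% = 1.370%
The Philippines: 4.05% − 2.18% = 1.870%
Differential = -0.500% → -50 basis points.

-50 basis points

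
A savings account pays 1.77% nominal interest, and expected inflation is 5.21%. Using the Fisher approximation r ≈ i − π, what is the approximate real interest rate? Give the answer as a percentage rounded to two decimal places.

r ≈ i − π = 1.77% − 5.21% = -3.44%.

-3.44%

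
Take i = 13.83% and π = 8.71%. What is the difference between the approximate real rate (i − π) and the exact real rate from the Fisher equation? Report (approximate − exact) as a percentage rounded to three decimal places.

0.410%

Approximate: r ≈ 13.830% − 8.710% = 5.1200%
Exact: (1 + 0.1383)/(1 + 0.0871) − 1 = 4.7098%
Error = 5.1200% − 4.7098% = 0.4102% → 0.410%.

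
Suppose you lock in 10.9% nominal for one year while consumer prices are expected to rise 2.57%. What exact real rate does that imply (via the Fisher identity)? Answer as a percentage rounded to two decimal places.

1 + r = 1.10900 / 1.02570 = 1.081213
r = 1.081213 − 1 = 8.1213%, i.e. 8.12%.

8.12%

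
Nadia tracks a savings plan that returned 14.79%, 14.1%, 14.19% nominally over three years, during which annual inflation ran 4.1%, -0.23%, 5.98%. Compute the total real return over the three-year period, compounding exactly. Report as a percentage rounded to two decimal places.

35.88%

Compound the nominal returns: 1.1479 × 1.1410 × 1.1419 = 1.495608.
Compound inflation: 1.0410 × 0.9977 × 1.0598 = 1.100714.
Deflate: 1.495608 / 1.100714 = 1.358761.
Total real return = 1.358761 − 1 → 35.88%.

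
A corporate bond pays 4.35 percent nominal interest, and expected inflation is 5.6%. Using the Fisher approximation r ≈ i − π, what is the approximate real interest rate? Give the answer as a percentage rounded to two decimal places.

r ≈ i − π = 4.35% − 5.6% = -1.25%.

-1.25%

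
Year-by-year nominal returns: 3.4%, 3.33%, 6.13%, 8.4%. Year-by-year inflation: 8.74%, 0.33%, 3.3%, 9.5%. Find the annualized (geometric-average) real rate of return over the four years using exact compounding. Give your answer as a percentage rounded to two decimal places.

Nominal growth factor = 1.0340 × 1.0333 × 1.0613 × 1.0840 = 1.22917697
Price-level growth factor = 1.0874 × 1.0033 × 1.0330 × 1.0950 = 1.23405519
Real growth factor = 1.22917697 / 1.23405519 = 0.99604700
Annualized real rate = 0.99604700^(1/4) − 1 = -0.0990% → -0.10%.

-0.10%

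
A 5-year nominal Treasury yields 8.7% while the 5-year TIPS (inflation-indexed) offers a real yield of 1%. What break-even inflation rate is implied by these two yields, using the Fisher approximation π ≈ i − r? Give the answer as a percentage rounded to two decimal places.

π ≈ i − r = 8.7% − 1% → 7.70%.

7.70%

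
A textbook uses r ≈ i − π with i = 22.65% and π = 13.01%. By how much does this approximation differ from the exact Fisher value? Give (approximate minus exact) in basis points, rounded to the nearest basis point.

Approximate: r ≈ 22.650% − 13.010% = 9.6400%
Exact: (1 + 0.2265)/(1 + 0.1301) − 1 = 8.5302%
Error = 9.6400% − 8.5302% = 1.1098% → 111 basis points.

111 basis points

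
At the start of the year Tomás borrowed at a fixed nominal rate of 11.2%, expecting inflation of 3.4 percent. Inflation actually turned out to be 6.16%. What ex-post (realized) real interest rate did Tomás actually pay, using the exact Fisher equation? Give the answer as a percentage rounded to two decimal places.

Ex-post: (1 + 0.1120)/(1 + 0.0616) − 1 = 4.7476%
So the realized real rate is 4.75%.

4.75%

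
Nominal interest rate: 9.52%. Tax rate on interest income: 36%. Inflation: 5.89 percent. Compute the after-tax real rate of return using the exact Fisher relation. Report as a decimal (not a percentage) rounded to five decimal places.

0.00192

After-tax nominal return = 9.52% × (1 − 0.36) = 6.0928%.
1 + r = 1.060928 / 1.05890 = 1.0019152
After-tax real rate = 1.0019152 − 1 → 0.00192.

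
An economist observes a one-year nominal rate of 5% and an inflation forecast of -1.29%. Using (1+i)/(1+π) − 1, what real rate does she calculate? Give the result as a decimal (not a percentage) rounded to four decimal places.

0.0637

By the Fisher relation, 1 + r = (1 + i)/(1 + π).
1 + r = 1.05000 / 0.98710 = 1.063722
r = 1.063722 − 1 = 6.3722%, i.e. 0.0637.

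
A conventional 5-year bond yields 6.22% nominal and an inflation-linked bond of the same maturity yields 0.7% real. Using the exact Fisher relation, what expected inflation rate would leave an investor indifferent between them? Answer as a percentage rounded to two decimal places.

(1 + π) = (1 + i)/(1 + r) = 1.06220 / 1.00700 = 1.054816
Break-even inflation = 1.054816 − 1 → 5.48%.

5.48%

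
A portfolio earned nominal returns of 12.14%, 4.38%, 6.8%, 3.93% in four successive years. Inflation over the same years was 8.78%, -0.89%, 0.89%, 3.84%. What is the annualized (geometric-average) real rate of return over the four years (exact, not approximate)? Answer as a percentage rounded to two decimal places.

Compound the nominal returns: 1.1214 × 1.0438 × 1.0680 × 1.0393 = 1.29924192.
Compound inflation: 1.0878 × 0.9911 × 1.0089 × 1.0384 = 1.12948205.
Deflate: 1.29924192 / 1.12948205 = 1.15029887.
Annualized real rate = 1.15029887^(1/4) − 1 = 3.5625% → 3.56%.

3.56%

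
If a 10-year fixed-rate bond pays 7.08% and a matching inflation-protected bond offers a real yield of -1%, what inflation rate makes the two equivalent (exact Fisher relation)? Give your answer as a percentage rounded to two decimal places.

8.16%

(1 + π) = (1 + i)/(1 + r) = 1.07080 / 0.99000 = 1.081616
Break-even inflation = 1.081616 − 1 → 8.16%.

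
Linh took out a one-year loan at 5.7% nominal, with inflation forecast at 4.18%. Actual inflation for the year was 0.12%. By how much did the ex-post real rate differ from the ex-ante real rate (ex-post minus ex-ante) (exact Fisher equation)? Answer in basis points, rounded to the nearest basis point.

Ex-ante: (1 + 0.0570)/(1 + 0.0418) − 1 = 1.4590%
Ex-post: (1 + 0.0570)/(1 + 0.0012) − 1 = 5.5733%
Difference (ex-post − ex-ante) = 4.1143% → 411 basis points.

411 basis points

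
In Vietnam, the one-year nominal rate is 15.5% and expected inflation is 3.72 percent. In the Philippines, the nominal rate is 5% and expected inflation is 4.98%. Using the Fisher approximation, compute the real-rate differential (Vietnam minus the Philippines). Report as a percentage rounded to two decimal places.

Vietnam: 15.5% − 3.72% = 11.780%
The Philippines: 5% − 4.98% = 0.020%
Differential = 11.760% → 11.76%.

11.76%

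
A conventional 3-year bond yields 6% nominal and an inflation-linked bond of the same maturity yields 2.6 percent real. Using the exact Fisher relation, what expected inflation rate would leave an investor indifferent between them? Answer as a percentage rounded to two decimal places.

(1 + π) = (1 + i)/(1 + r) = 1.06000 / 1.02600 = 1.033138
Break-even inflation = 1.033138 − 1 → 3.31%.

3.31%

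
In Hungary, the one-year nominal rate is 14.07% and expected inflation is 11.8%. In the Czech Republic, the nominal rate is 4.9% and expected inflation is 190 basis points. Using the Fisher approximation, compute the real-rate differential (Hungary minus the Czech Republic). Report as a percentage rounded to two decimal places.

-0.73%

Hungary: 14.07% − 11.8% = 2.270%
The Czech Republic: 4.9% − 1.9% = 3.000%
Differential = -0.730% → -0.73%.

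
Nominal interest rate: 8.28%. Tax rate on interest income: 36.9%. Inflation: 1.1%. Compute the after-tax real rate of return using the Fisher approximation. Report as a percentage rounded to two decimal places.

After-tax nominal return = 8.28% × (1 − 0.369) = 5.22468%.
r ≈ 5.22468% − 1.1% → 4.12%.

4.12%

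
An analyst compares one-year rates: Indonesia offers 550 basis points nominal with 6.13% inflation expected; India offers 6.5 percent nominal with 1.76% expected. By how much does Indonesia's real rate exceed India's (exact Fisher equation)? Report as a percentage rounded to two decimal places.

Indonesia: (1 + 0.0550)/(1 + 0.0613) − 1 = -0.5936%
India: (1 + 0.0650)/(1 + 0.0176) − 1 = 4.6580%
Differential = -0.5936% − 4.6580% = -5.2516% → -5.25%.

-5.25%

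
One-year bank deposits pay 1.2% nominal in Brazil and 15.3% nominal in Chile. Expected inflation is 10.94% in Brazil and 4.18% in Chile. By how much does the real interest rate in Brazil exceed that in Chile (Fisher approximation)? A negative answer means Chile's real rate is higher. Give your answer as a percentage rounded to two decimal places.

Brazil: 1.2% − 10.94% = -9.740%
Chile: 15.3% − 4.18% = 11.120%
Differential = -20.860% → -20.86%.

-20.86%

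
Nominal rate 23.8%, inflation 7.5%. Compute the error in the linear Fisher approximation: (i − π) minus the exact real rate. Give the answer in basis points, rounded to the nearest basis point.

114 basis points

Approximate: r ≈ 23.800% − 7.500% = 16.3000%
Exact: (1 + 0.2380)/(1 + 0.0750) − 1 = 15.1628%
Error = 16.3000% − 15.1628% = 1.1372% → 114 basis points.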